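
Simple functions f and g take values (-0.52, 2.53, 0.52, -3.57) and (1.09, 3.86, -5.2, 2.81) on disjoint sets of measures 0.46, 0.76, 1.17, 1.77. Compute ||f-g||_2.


Step 1: Compute differences f_i - g_i:
  -0.52 - 1.09 = -1.61
  2.53 - 3.86 = -1.33
  0.52 - -5.2 = 5.72
  -3.57 - 2.81 = -6.38
Step 2: Compute |diff|^2 * measure for each set:
  |-1.61|^2 * 0.46 = 2.5921 * 0.46 = 1.192366
  |-1.33|^2 * 0.76 = 1.7689 * 0.76 = 1.344364
  |5.72|^2 * 1.17 = 32.7184 * 1.17 = 38.280528
  |-6.38|^2 * 1.77 = 40.7044 * 1.77 = 72.046788
Step 3: Sum = 112.864046
Step 4: ||f-g||_2 = (112.864046)^(1/2) = 10.623749


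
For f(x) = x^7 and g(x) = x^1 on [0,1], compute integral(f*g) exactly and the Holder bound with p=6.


Step 1: Exact integral of f*g = integral(x^8, 0, 1) = 1/9
     = 0.111111
Step 2: Holder bound with p=6, q=1.2:
  ||f||_p = (integral x^42 dx)^(1/6) = (1/43)^(1/6) = 0.534263
  ||g||_q = (integral x^1.2 dx)^(1/1.2) = (1/2.2)^(1/1.2) = 0.518379
Step 3: Holder bound = ||f||_p * ||g||_q = 0.534263 * 0.518379 = 0.276951
Verification: 0.111111 <= 0.276951 (Holder holds)


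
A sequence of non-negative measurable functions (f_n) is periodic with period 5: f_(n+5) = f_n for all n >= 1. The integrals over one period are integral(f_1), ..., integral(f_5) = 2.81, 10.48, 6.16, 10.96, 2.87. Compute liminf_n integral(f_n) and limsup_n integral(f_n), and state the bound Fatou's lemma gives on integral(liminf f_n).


The sequence (integral(f_n)) is periodic with period 5, repeating the values 2.81, 10.48, 6.16, 10.96, 2.87 indefinitely.
Step 1: For a periodic sequence, every tail (a_m, a_(m+1), ...) contains all 5 period values infinitely often.
Step 2: Hence inf of every tail = min of the period values = min(2.81, 10.48, 6.16, 10.96, 2.87) = 2.81.
        liminf_n integral(f_n) = sup over m of (inf of tail from m) = 2.81.
Step 3: Similarly sup of every tail = max of the period values = 10.96.
        limsup_n integral(f_n) = 10.96.
Step 4: Fatou's lemma: integral(liminf_n f_n) <= liminf_n integral(f_n) = 2.81.
        So the integral of the pointwise liminf is at most 2.81.


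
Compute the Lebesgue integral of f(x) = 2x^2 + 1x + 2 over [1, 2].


The Lebesgue integral of a Riemann-integrable function agrees with the Riemann integral.
Antiderivative F(x) = (2/3)x^3 + (1/2)x^2 + 2x
F(2) = (2/3)*2^3 + (1/2)*2^2 + 2*2
     = (2/3)*8 + (1/2)*4 + 2*2
     = 5.333333 + 2 + 4
     = 11.333333
F(1) = 3.166667
Integral = F(2) - F(1) = 11.333333 - 3.166667 = 8.166667


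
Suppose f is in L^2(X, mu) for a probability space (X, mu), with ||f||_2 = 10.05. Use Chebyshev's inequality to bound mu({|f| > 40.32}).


Chebyshev/Markov inequality: mu(|f| > eps) <= (||f||_p / eps)^p
Step 1: ||f||_2 / eps = 10.05 / 40.32 = 0.249256
Step 2: Raise to power p = 2:
  (0.249256)^2 = 0.062129
Step 3: Therefore mu(|f| > 40.32) <= 0.062129


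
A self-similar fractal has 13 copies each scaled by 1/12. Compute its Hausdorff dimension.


For a self-similar set with N copies scaled by 1/r:
dim_H = log(N)/log(r) = log(13)/log(12)
= 2.564949/2.484907
= 1.032212


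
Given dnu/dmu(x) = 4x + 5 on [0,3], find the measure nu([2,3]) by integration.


nu(A) = integral_A (dnu/dmu) dmu = integral_2^3 (4x + 5) dx
Step 1: Antiderivative F(x) = (4/2)x^2 + 5x
Step 2: F(3) = (4/2)*3^2 + 5*3 = 18 + 15 = 33
Step 3: F(2) = (4/2)*2^2 + 5*2 = 8 + 10 = 18
Step 4: nu([2,3]) = F(3) - F(2) = 33 - 18 = 15


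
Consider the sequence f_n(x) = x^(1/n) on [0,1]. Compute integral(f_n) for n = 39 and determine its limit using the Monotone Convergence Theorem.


At n = 39: f_39(x) = x^(1/39).
Step 1: integral(x^(1/39), 0, 1) = [x^(1/39+1) / (1/39+1)] from 0 to 1
     = 1 / (1/39 + 1) = 1 / ((39+1)/39) = 39/(39+1)
     = 39/40 = 0.975
Step 2: As n -> infinity, f_n(x) = x^(1/n) -> 1 for x in (0,1], and f_n is increasing in n.
By MCT, lim_n integral(f_n) = integral(lim_n f_n) = integral(1, 0, 1) = 1.
Step 3: Verify convergence: 39/40 = 0.975 -> 1


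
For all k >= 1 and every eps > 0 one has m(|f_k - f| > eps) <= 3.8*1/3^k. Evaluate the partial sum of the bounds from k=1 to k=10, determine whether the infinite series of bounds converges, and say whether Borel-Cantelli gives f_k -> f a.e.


Step 1: List the terms 3.8*1/3^k for k = 1 to 10:
  k=1: 1.266667
  k=2: 0.422222
  k=3: 0.140741
  k=4: 0.046914
  k=5: 0.015638
  k=6: 0.005213
  k=7: 0.001738
  k=8: 5.791800e-04
  k=9: 1.930600e-04
  k=10: 6.435333e-05
Step 2: Partial sum = 1.266667 + 0.422222 + 0.140741 + 0.046914 + 0.015638 + 0.005213 + 0.001738 + 5.791800e-04 + 1.930600e-04 + 6.435333e-05
     = 1.899968
Step 3: The full series sum_(k>=1) 3.8*1/3^k converges (geometric series with ratio 1/3 < 1; a constant multiple of a convergent series converges).
Step 4: Fix eps > 0. Since sum_k m(|f_k - f| > eps) < infinity, the Borel-Cantelli lemma gives
        m(limsup_k {|f_k - f| > eps}) = 0, i.e. for a.e. x, |f_k(x) - f(x)| <= eps for all large k.
        Applying this with eps = 1/j for j = 1, 2, ... and intersecting the countably many full-measure sets,
        for a.e. x we get limsup_k |f_k(x) - f(x)| <= 1/j for every j, hence f_k -> f almost everywhere.
Conclusion: series converges; Borel-Cantelli yields f_k -> f a.e.


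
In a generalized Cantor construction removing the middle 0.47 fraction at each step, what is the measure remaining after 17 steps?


Step 1: At each step, fraction remaining = 1 - 0.47 = 0.53
Step 2: After 17 steps, measure = (0.53)^17
Result = 2.054423e-05


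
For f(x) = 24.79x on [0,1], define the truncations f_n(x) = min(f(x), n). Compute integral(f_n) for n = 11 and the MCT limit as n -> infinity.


f(x) = 24.79x on [0,1]; f_n(x) = min(24.79x, n). At n = 11:
Step 1: f(x) reaches 11 at x = 11/24.79 = 0.443727
Step 2: integral(f_11) = integral(24.79x, 0, 0.443727) + integral(11, 0.443727, 1)
       = 24.79*0.443727^2/2 + 11*(1 - 0.443727)
       = 2.4405 + 6.119
       = 8.5595
Step 3: As n -> infinity, f_n increases to f, so by MCT integral(f_n) -> integral(f) = 24.79/2 = 12.395.
Convergence: integral(f_11) = 8.5595 -> 12.395 as n -> infinity


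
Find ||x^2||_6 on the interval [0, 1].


Step 1: ||f||_6 = (integral_0^1 |x^2|^6 dx)^(1/6)
     = (integral_0^1 x^12 dx)^(1/6)
Step 2: integral_0^1 x^12 dx = [x^13/(13)] from 0 to 1 = 1^13/13
     = 1/13 = 0.076923
Step 3: ||f||_6 = (0.076923)^(1/6) = 0.652143


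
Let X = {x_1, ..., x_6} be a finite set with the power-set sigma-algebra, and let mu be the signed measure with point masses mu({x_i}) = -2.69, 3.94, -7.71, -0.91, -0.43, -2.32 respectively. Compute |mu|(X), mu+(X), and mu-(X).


Step 1: Every measurable set is a union of atoms (the cells / points), so a Hahn decomposition is
  obtained by grouping atoms by sign: P = union of atoms with mu > 0, N = union of the remaining atoms.
  Atoms in P (indices): 2;  atoms in N (indices): 1, 3, 4, 5, 6
  Positive values: 3.94
  Negative values: -2.69, -7.71, -0.91, -0.43, -2.32
Step 2: mu+(X) = mu(P) = sum of positive atom values = 3.94
Step 3: mu-(X) = -mu(N) = sum of |negative atom values| = 14.06
Step 4: |mu|(X) = mu+(X) + mu-(X) = 3.94 + 14.06 = 18


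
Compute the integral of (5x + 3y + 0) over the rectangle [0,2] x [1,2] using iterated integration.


By Fubini, integrate in x first, then y.
Step 1: Fix y, integrate over x in [0,2]:
  integral(5x + 3y + 0, x=0..2)
  = 5*(2^2 - 0^2)/2 + (3y + 0)*(2 - 0)
  = 10 + (3y + 0)*2
  = 10 + 6y + 0
  = 10 + 6y
Step 2: Integrate over y in [1,2]:
  integral(10 + 6y, y=1..2)
  = 10*1 + 6*(2^2 - 1^2)/2
  = 10 + 9
  = 19


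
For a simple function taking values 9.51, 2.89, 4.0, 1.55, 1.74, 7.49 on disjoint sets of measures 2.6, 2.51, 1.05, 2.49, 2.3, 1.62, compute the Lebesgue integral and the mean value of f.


Step 1: Integral = sum(value_i * measure_i)
= 9.51*2.6 + 2.89*2.51 + 4.0*1.05 + 1.55*2.49 + 1.74*2.3 + 7.49*1.62
= 24.726 + 7.2539 + 4.2 + 3.8595 + 4.002 + 12.1338
= 56.1752
Step 2: Total measure of domain = 2.6 + 2.51 + 1.05 + 2.49 + 2.3 + 1.62 = 12.57
Step 3: Average value = 56.1752 / 12.57 = 4.46899


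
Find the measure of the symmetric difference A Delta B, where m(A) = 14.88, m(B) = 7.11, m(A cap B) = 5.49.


m(A Delta B) = m(A) + m(B) - 2*m(A n B)
= 14.88 + 7.11 - 2*5.49
= 14.88 + 7.11 - 10.98
= 11.01


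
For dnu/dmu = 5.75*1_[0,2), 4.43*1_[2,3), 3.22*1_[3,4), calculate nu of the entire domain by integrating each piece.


Integrate each piece of the Radon-Nikodym derivative:
Step 1: integral_0^2 5.75 dx = 5.75*(2-0) = 5.75*2 = 11.5
Step 2: integral_2^3 4.43 dx = 4.43*(3-2) = 4.43*1 = 4.43
Step 3: integral_3^4 3.22 dx = 3.22*(4-3) = 3.22*1 = 3.22
Total: 11.5 + 4.43 + 3.22 = 19.15


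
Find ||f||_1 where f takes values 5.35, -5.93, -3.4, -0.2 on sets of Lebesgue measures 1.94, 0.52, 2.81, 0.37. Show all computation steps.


Step 1: Compute |f_i|^1 for each value:
  |5.35|^1 = 5.35
  |-5.93|^1 = 5.93
  |-3.4|^1 = 3.4
  |-0.2|^1 = 0.2
Step 2: Multiply by measures and sum:
  5.35 * 1.94 = 10.379
  5.93 * 0.52 = 3.0836
  3.4 * 2.81 = 9.554
  0.2 * 0.37 = 0.074
Sum = 10.379 + 3.0836 + 9.554 + 0.074 = 23.0906
Step 3: Take the p-th root:
||f||_1 = (23.0906)^(1/1) = 23.0906


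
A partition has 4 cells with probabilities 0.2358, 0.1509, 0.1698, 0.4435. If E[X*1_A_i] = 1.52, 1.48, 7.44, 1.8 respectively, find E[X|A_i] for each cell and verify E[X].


For each cell A_i: E[X|A_i] = E[X*1_A_i] / P(A_i)
Step 1: E[X|A_1] = 1.52 / 0.2358 = 6.446141
Step 2: E[X|A_2] = 1.48 / 0.1509 = 9.80782
Step 3: E[X|A_3] = 7.44 / 0.1698 = 43.816254
Step 4: E[X|A_4] = 1.8 / 0.4435 = 4.058625
Verification: E[X] = sum E[X*1_A_i] = 1.52 + 1.48 + 7.44 + 1.8 = 12.24


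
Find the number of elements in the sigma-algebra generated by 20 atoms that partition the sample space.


Each element of the sigma-algebra is a union of some subset of the 20 atoms.
The number of such subsets is 2^20 = 1048576.


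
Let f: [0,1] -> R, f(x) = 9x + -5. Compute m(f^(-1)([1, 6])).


f^(-1)([1, 6]) = {x : 1 <= 9x + -5 <= 6}
Solving: (1 - -5)/9 <= x <= (6 - -5)/9
= [0.666667, 1.222222]
Intersecting with [0,1]: [0.666667, 1]
Measure = 1 - 0.666667 = 0.333333


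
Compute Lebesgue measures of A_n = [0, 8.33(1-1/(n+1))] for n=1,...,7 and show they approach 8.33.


By continuity of measure from below: if A_n increases to A, then m(A_n) -> m(A).
Here A = [0, 8.33], so m(A) = 8.33
Step 1: a_1 = 8.33*(1 - 1/2) = 4.165, m(A_1) = 4.165
Step 2: a_2 = 8.33*(1 - 1/3) = 5.5533, m(A_2) = 5.5533
Step 3: a_3 = 8.33*(1 - 1/4) = 6.2475, m(A_3) = 6.2475
Step 4: a_4 = 8.33*(1 - 1/5) = 6.664, m(A_4) = 6.664
Step 5: a_5 = 8.33*(1 - 1/6) = 6.9417, m(A_5) = 6.9417
Step 6: a_6 = 8.33*(1 - 1/7) = 7.14, m(A_6) = 7.14
Step 7: a_7 = 8.33*(1 - 1/8) = 7.2888, m(A_7) = 7.2888
Limit: m(A_n) -> m([0,8.33]) = 8.33


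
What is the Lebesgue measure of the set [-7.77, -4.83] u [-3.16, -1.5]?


For pairwise disjoint intervals, m(union) = sum of lengths.
= (-4.83 - -7.77) + (-1.5 - -3.16)
= 2.94 + 1.66
= 4.6


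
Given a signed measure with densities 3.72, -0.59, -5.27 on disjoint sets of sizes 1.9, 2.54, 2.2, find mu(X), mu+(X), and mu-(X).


Step 1: Compute signed measure on each set:
  Set 1: 3.72 * 1.9 = 7.068
  Set 2: -0.59 * 2.54 = -1.4986
  Set 3: -5.27 * 2.2 = -11.594
Step 2: Total signed measure = (7.068) + (-1.4986) + (-11.594)
     = -6.0246
Step 3: Positive part mu+(X) = sum of positive contributions = 7.068
Step 4: Negative part mu-(X) = |sum of negative contributions| = 13.0926


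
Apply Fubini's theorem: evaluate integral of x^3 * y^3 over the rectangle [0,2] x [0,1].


By Fubini's theorem, the double integral factors as a product of single integrals:
Step 1: integral_0^2 x^3 dx = [x^4/4] from 0 to 2
     = 2^4/4 = 4
Step 2: integral_0^1 y^3 dy = [y^4/4] from 0 to 1
     = 1^4/4 = 0.25
Step 3: Double integral = 4 * 0.25 = 1


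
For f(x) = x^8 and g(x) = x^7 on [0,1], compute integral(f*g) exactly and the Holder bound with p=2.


Step 1: Exact integral of f*g = integral(x^15, 0, 1) = 1/16
     = 0.0625
Step 2: Holder bound with p=2, q=2:
  ||f||_p = (integral x^16 dx)^(1/2) = (1/17)^(1/2) = 0.242536
  ||g||_q = (integral x^14 dx)^(1/2) = (1/15)^(1/2) = 0.258199
Step 3: Holder bound = ||f||_p * ||g||_q = 0.242536 * 0.258199 = 0.062622
Verification: 0.0625 <= 0.062622 (Holder holds)


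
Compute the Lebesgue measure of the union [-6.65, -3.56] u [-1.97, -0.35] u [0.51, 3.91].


For pairwise disjoint intervals, m(union) = sum of lengths.
= (-3.56 - -6.65) + (-0.35 - -1.97) + (3.91 - 0.51)
= 3.09 + 1.62 + 3.4
= 8.11


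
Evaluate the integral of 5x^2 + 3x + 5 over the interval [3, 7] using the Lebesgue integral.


The Lebesgue integral of a Riemann-integrable function agrees with the Riemann integral.
Antiderivative F(x) = (5/3)x^3 + (3/2)x^2 + 5x
F(7) = (5/3)*7^3 + (3/2)*7^2 + 5*7
     = (5/3)*343 + (3/2)*49 + 5*7
     = 571.666667 + 73.5 + 35
     = 680.166667
F(3) = 73.5
Integral = F(7) - F(3) = 680.166667 - 73.5 = 606.666667


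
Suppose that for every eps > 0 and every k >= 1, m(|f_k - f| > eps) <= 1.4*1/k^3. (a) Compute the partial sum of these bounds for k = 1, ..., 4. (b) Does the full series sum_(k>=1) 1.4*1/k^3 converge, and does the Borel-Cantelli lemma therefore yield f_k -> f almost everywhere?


Step 1: List the terms 1.4*1/k^3 for k = 1 to 4:
  k=1: 1.4
  k=2: 0.175
  k=3: 0.051852
  k=4: 0.021875
Step 2: Partial sum = 1.4 + 0.175 + 0.051852 + 0.021875
     = 1.648727
Step 3: The full series sum_(k>=1) 1.4*1/k^3 converges (p-series with p = 3 > 1; a constant multiple of a convergent series converges).
Step 4: Fix eps > 0. Since sum_k m(|f_k - f| > eps) < infinity, the Borel-Cantelli lemma gives
        m(limsup_k {|f_k - f| > eps}) = 0, i.e. for a.e. x, |f_k(x) - f(x)| <= eps for all large k.
        Applying this with eps = 1/j for j = 1, 2, ... and intersecting the countably many full-measure sets,
        for a.e. x we get limsup_k |f_k(x) - f(x)| <= 1/j for every j, hence f_k -> f almost everywhere.
Conclusion: series converges; Borel-Cantelli yields f_k -> f a.e.


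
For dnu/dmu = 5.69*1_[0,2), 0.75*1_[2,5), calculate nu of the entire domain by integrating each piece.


Integrate each piece of the Radon-Nikodym derivative:
Step 1: integral_0^2 5.69 dx = 5.69*(2-0) = 5.69*2 = 11.38
Step 2: integral_2^5 0.75 dx = 0.75*(5-2) = 0.75*3 = 2.25
Total: 11.38 + 2.25 = 13.63


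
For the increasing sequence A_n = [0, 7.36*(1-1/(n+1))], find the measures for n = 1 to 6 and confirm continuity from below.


By continuity of measure from below: if A_n increases to A, then m(A_n) -> m(A).
Here A = [0, 7.36], so m(A) = 7.36
Step 1: a_1 = 7.36*(1 - 1/2) = 3.68, m(A_1) = 3.68
Step 2: a_2 = 7.36*(1 - 1/3) = 4.9067, m(A_2) = 4.9067
Step 3: a_3 = 7.36*(1 - 1/4) = 5.52, m(A_3) = 5.52
Step 4: a_4 = 7.36*(1 - 1/5) = 5.888, m(A_4) = 5.888
Step 5: a_5 = 7.36*(1 - 1/6) = 6.1333, m(A_5) = 6.1333
Step 6: a_6 = 7.36*(1 - 1/7) = 6.3086, m(A_6) = 6.3086
Limit: m(A_n) -> m([0,7.36]) = 7.36


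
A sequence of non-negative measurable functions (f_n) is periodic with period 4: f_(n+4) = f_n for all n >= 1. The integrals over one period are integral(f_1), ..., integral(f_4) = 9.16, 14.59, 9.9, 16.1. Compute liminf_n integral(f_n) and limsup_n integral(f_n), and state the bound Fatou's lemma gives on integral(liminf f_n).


The sequence (integral(f_n)) is periodic with period 4, repeating the values 9.16, 14.59, 9.9, 16.1 indefinitely.
Step 1: For a periodic sequence, every tail (a_m, a_(m+1), ...) contains all 4 period values infinitely often.
Step 2: Hence inf of every tail = min of the period values = min(9.16, 14.59, 9.9, 16.1) = 9.16.
        liminf_n integral(f_n) = sup over m of (inf of tail from m) = 9.16.
Step 3: Similarly sup of every tail = max of the period values = 16.1.
        limsup_n integral(f_n) = 16.1.
Step 4: Fatou's lemma: integral(liminf_n f_n) <= liminf_n integral(f_n) = 9.16.
        So the integral of the pointwise liminf is at most 9.16.


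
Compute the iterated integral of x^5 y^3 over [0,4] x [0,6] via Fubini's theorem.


By Fubini's theorem, the double integral factors as a product of single integrals:
Step 1: integral_0^4 x^5 dx = [x^6/6] from 0 to 4
     = 4^6/6 = 682.666667
Step 2: integral_0^6 y^3 dy = [y^4/4] from 0 to 6
     = 6^4/4 = 324
Step 3: Double integral = 682.666667 * 324 = 221184


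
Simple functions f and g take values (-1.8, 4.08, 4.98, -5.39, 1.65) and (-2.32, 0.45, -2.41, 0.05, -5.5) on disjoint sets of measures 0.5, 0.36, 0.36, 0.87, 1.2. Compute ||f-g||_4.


Step 1: Compute differences f_i - g_i:
  -1.8 - -2.32 = 0.52
  4.08 - 0.45 = 3.63
  4.98 - -2.41 = 7.39
  -5.39 - 0.05 = -5.44
  1.65 - -5.5 = 7.15
Step 2: Compute |diff|^4 * measure for each set:
  |0.52|^4 * 0.5 = 0.073116 * 0.5 = 0.036558
  |3.63|^4 * 0.36 = 173.630694 * 0.36 = 62.50705
  |7.39|^4 * 0.36 = 2982.481466 * 0.36 = 1073.693328
  |-5.44|^4 * 0.87 = 875.781161 * 0.87 = 761.92961
  |7.15|^4 * 1.2 = 2613.510006 * 1.2 = 3136.212008
Step 3: Sum = 5034.378553
Step 4: ||f-g||_4 = (5034.378553)^(1/4) = 8.423381


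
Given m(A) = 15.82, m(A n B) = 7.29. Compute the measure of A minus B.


m(A \ B) = m(A) - m(A n B)
= 15.82 - 7.29
= 8.53


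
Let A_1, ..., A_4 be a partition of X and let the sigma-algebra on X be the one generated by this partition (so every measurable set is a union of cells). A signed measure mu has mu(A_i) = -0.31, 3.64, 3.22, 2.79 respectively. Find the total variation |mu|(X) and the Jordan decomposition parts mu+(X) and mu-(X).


Step 1: Every measurable set is a union of atoms (the cells / points), so a Hahn decomposition is
  obtained by grouping atoms by sign: P = union of atoms with mu > 0, N = union of the remaining atoms.
  Atoms in P (indices): 2, 3, 4;  atoms in N (indices): 1
  Positive values: 3.64, 3.22, 2.79
  Negative values: -0.31
Step 2: mu+(X) = mu(P) = sum of positive atom values = 9.65
Step 3: mu-(X) = -mu(N) = sum of |negative atom values| = 0.31
Step 4: |mu|(X) = mu+(X) + mu-(X) = 9.65 + 0.31 = 9.96


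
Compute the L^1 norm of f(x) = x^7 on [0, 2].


Step 1: ||f||_1 = (integral_0^2 |x^7|^1 dx)^(1/1)
     = (integral_0^2 x^7 dx)^(1/1)
Step 2: integral_0^2 x^7 dx = [x^8/(8)] from 0 to 2 = 2^8/8
     = 256/8 = 32
Step 3: ||f||_1 = (32)^(1/1) = 32


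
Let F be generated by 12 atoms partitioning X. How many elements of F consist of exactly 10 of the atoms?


Each element of F is a union of some subset of the 12 atoms.
Elements that are unions of exactly 10 atoms correspond to 10-element subsets of the 12 atoms.
Count = C(12, 10) = 12! / (10! * 2!) = 66.


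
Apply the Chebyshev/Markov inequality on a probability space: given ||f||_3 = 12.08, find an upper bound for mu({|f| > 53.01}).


Chebyshev/Markov inequality: mu(|f| > eps) <= (||f||_p / eps)^p
Step 1: ||f||_3 / eps = 12.08 / 53.01 = 0.227882
Step 2: Raise to power p = 3:
  (0.227882)^3 = 0.011834
Step 3: Therefore mu(|f| > 53.01) <= 0.011834


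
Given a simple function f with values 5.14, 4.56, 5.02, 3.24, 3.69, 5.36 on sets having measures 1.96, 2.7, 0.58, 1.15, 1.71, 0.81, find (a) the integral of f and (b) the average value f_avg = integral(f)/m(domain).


Step 1: Integral = sum(value_i * measure_i)
= 5.14*1.96 + 4.56*2.7 + 5.02*0.58 + 3.24*1.15 + 3.69*1.71 + 5.36*0.81
= 10.0744 + 12.312 + 2.9116 + 3.726 + 6.3099 + 4.3416
= 39.6755
Step 2: Total measure of domain = 1.96 + 2.7 + 0.58 + 1.15 + 1.71 + 0.81 = 8.91
Step 3: Average value = 39.6755 / 8.91 = 4.452918


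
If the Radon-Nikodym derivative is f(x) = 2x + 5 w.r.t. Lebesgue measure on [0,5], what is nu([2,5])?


nu(A) = integral_A (dnu/dmu) dmu = integral_2^5 (2x + 5) dx
Step 1: Antiderivative F(x) = (2/2)x^2 + 5x
Step 2: F(5) = (2/2)*5^2 + 5*5 = 25 + 25 = 50
Step 3: F(2) = (2/2)*2^2 + 5*2 = 4 + 10 = 14
Step 4: nu([2,5]) = F(5) - F(2) = 50 - 14 = 36


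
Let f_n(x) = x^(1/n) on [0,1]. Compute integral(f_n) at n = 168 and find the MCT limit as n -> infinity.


At n = 168: f_168(x) = x^(1/168).
Step 1: integral(x^(1/168), 0, 1) = [x^(1/168+1) / (1/168+1)] from 0 to 1
     = 1 / (1/168 + 1) = 1 / ((168+1)/168) = 168/(168+1)
     = 168/169 = 0.994083
Step 2: As n -> infinity, f_n(x) = x^(1/n) -> 1 for x in (0,1], and f_n is increasing in n.
By MCT, lim_n integral(f_n) = integral(lim_n f_n) = integral(1, 0, 1) = 1.
Step 3: Verify convergence: 168/169 = 0.994083 -> 1


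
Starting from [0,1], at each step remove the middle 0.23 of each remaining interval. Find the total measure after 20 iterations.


Step 1: At each step, fraction remaining = 1 - 0.23 = 0.77
Step 2: After 20 steps, measure = (0.77)^20
Result = 0.005368


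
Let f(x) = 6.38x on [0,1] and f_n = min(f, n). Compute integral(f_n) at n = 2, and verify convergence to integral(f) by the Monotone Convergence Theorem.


f(x) = 6.38x on [0,1]; f_n(x) = min(6.38x, n). At n = 2:
Step 1: f(x) reaches 2 at x = 2/6.38 = 0.31348
Step 2: integral(f_2) = integral(6.38x, 0, 0.31348) + integral(2, 0.31348, 1)
       = 6.38*0.31348^2/2 + 2*(1 - 0.31348)
       = 0.31348 + 1.373041
       = 1.68652
Step 3: As n -> infinity, f_n increases to f, so by MCT integral(f_n) -> integral(f) = 6.38/2 = 3.19.
Convergence: integral(f_2) = 1.68652 -> 3.19 as n -> infinity


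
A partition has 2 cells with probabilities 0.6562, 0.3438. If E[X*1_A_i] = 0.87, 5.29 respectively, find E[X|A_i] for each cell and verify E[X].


For each cell A_i: E[X|A_i] = E[X*1_A_i] / P(A_i)
Step 1: E[X|A_1] = 0.87 / 0.6562 = 1.325815
Step 2: E[X|A_2] = 5.29 / 0.3438 = 15.386853
Verification: E[X] = sum E[X*1_A_i] = 0.87 + 5.29 = 6.16


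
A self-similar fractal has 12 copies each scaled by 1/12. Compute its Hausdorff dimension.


For a self-similar set with N copies scaled by 1/r:
dim_H = log(N)/log(r) = log(12)/log(12)
= 2.484907/2.484907
= 1


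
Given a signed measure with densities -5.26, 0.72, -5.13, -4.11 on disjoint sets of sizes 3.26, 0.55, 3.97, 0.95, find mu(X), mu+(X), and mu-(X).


Step 1: Compute signed measure on each set:
  Set 1: -5.26 * 3.26 = -17.1476
  Set 2: 0.72 * 0.55 = 0.396
  Set 3: -5.13 * 3.97 = -20.3661
  Set 4: -4.11 * 0.95 = -3.9045
Step 2: Total signed measure = (-17.1476) + (0.396) + (-20.3661) + (-3.9045)
     = -41.0222
Step 3: Positive part mu+(X) = sum of positive contributions = 0.396
Step 4: Negative part mu-(X) = |sum of negative contributions| = 41.4182


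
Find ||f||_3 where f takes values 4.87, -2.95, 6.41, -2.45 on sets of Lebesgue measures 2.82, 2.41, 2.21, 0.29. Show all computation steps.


Step 1: Compute |f_i|^3 for each value:
  |4.87|^3 = 115.501303
  |-2.95|^3 = 25.672375
  |6.41|^3 = 263.374721
  |-2.45|^3 = 14.706125
Step 2: Multiply by measures and sum:
  115.501303 * 2.82 = 325.713674
  25.672375 * 2.41 = 61.870424
  263.374721 * 2.21 = 582.058133
  14.706125 * 0.29 = 4.264776
Sum = 325.713674 + 61.870424 + 582.058133 + 4.264776 = 973.907008
Step 3: Take the p-th root:
||f||_3 = (973.907008)^(1/3) = 9.912256


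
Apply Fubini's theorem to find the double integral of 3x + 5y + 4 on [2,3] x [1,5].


By Fubini, integrate in x first, then y.
Step 1: Fix y, integrate over x in [2,3]:
  integral(3x + 5y + 4, x=2..3)
  = 3*(3^2 - 2^2)/2 + (5y + 4)*(3 - 2)
  = 7.5 + (5y + 4)*1
  = 7.5 + 5y + 4
  = 11.5 + 5y
Step 2: Integrate over y in [1,5]:
  integral(11.5 + 5y, y=1..5)
  = 11.5*4 + 5*(5^2 - 1^2)/2
  = 46 + 60
  = 106


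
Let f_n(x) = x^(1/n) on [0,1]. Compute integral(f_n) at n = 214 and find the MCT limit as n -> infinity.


At n = 214: f_214(x) = x^(1/214).
Step 1: integral(x^(1/214), 0, 1) = [x^(1/214+1) / (1/214+1)] from 0 to 1
     = 1 / (1/214 + 1) = 1 / ((214+1)/214) = 214/(214+1)
     = 214/215 = 0.995349
Step 2: As n -> infinity, f_n(x) = x^(1/n) -> 1 for x in (0,1], and f_n is increasing in n.
By MCT, lim_n integral(f_n) = integral(lim_n f_n) = integral(1, 0, 1) = 1.
Step 3: Verify convergence: 214/215 = 0.995349 -> 1


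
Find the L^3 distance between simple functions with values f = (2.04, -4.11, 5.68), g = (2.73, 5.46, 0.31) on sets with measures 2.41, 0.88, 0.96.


Step 1: Compute differences f_i - g_i:
  2.04 - 2.73 = -0.69
  -4.11 - 5.46 = -9.57
  5.68 - 0.31 = 5.37
Step 2: Compute |diff|^3 * measure for each set:
  |-0.69|^3 * 2.41 = 0.328509 * 2.41 = 0.791707
  |-9.57|^3 * 0.88 = 876.467493 * 0.88 = 771.291394
  |5.37|^3 * 0.96 = 154.854153 * 0.96 = 148.659987
Step 3: Sum = 920.743087
Step 4: ||f-g||_3 = (920.743087)^(1/3) = 9.728506


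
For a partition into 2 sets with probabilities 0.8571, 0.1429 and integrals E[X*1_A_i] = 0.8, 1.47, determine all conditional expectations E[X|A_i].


For each cell A_i: E[X|A_i] = E[X*1_A_i] / P(A_i)
Step 1: E[X|A_1] = 0.8 / 0.8571 = 0.93338
Step 2: E[X|A_2] = 1.47 / 0.1429 = 10.286914
Verification: E[X] = sum E[X*1_A_i] = 0.8 + 1.47 = 2.27


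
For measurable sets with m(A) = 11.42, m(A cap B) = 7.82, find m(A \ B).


m(A \ B) = m(A) - m(A n B)
= 11.42 - 7.82
= 3.6


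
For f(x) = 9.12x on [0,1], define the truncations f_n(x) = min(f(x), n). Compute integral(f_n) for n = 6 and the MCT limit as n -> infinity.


f(x) = 9.12x on [0,1]; f_n(x) = min(9.12x, n). At n = 6:
Step 1: f(x) reaches 6 at x = 6/9.12 = 0.657895
Step 2: integral(f_6) = integral(9.12x, 0, 0.657895) + integral(6, 0.657895, 1)
       = 9.12*0.657895^2/2 + 6*(1 - 0.657895)
       = 1.973684 + 2.052632
       = 4.026316
Step 3: As n -> infinity, f_n increases to f, so by MCT integral(f_n) -> integral(f) = 9.12/2 = 4.56.
Convergence: integral(f_6) = 4.026316 -> 4.56 as n -> infinity


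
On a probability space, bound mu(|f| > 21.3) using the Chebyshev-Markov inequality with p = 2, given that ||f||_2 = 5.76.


Chebyshev/Markov inequality: mu(|f| > eps) <= (||f||_p / eps)^p
Step 1: ||f||_2 / eps = 5.76 / 21.3 = 0.270423
Step 2: Raise to power p = 2:
  (0.270423)^2 = 0.073128
Step 3: Therefore mu(|f| > 21.3) <= 0.073128


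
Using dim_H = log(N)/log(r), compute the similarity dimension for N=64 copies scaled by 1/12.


For a self-similar set with N copies scaled by 1/r:
dim_H = log(N)/log(r) = log(64)/log(12)
= 4.158883/2.484907
= 1.673658


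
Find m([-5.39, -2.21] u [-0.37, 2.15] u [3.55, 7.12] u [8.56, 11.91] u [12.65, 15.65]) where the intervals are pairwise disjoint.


For pairwise disjoint intervals, m(union) = sum of lengths.
= (-2.21 - -5.39) + (2.15 - -0.37) + (7.12 - 3.55) + (11.91 - 8.56) + (15.65 - 12.65)
= 3.18 + 2.52 + 3.57 + 3.35 + 3
= 15.62


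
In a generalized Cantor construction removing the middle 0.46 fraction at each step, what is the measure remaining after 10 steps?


Step 1: At each step, fraction remaining = 1 - 0.46 = 0.54
Step 2: After 10 steps, measure = (0.54)^10
Result = 0.002108


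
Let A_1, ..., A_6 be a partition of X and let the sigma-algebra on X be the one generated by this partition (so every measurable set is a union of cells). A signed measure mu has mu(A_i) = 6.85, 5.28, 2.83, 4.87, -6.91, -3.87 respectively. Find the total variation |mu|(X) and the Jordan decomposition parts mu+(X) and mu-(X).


Step 1: Every measurable set is a union of atoms (the cells / points), so a Hahn decomposition is
  obtained by grouping atoms by sign: P = union of atoms with mu > 0, N = union of the remaining atoms.
  Atoms in P (indices): 1, 2, 3, 4;  atoms in N (indices): 5, 6
  Positive values: 6.85, 5.28, 2.83, 4.87
  Negative values: -6.91, -3.87
Step 2: mu+(X) = mu(P) = sum of positive atom values = 19.83
Step 3: mu-(X) = -mu(N) = sum of |negative atom values| = 10.78
Step 4: |mu|(X) = mu+(X) + mu-(X) = 19.83 + 10.78 = 30.61


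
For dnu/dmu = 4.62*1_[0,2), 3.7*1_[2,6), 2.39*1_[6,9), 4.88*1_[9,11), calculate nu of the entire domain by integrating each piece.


Integrate each piece of the Radon-Nikodym derivative:
Step 1: integral_0^2 4.62 dx = 4.62*(2-0) = 4.62*2 = 9.24
Step 2: integral_2^6 3.7 dx = 3.7*(6-2) = 3.7*4 = 14.8
Step 3: integral_6^9 2.39 dx = 2.39*(9-6) = 2.39*3 = 7.17
Step 4: integral_9^11 4.88 dx = 4.88*(11-9) = 4.88*2 = 9.76
Total: 9.24 + 14.8 + 7.17 + 9.76 = 40.97


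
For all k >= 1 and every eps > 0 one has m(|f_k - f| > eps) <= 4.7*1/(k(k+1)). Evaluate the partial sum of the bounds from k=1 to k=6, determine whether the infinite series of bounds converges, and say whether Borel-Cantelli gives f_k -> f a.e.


Step 1: List the terms 4.7*1/(k(k+1)) for k = 1 to 6:
  k=1: 2.35
  k=2: 0.783333
  k=3: 0.391667
  k=4: 0.235
  k=5: 0.156667
  k=6: 0.111905
Step 2: Partial sum = 2.35 + 0.783333 + 0.391667 + 0.235 + 0.156667 + 0.111905
     = 4.028571
Step 3: The full series sum_(k>=1) 4.7*1/(k(k+1)) converges (telescoping series sum 1/(k(k+1)) = 1; a constant multiple of a convergent series converges).
Step 4: Fix eps > 0. Since sum_k m(|f_k - f| > eps) < infinity, the Borel-Cantelli lemma gives
        m(limsup_k {|f_k - f| > eps}) = 0, i.e. for a.e. x, |f_k(x) - f(x)| <= eps for all large k.
        Applying this with eps = 1/j for j = 1, 2, ... and intersecting the countably many full-measure sets,
        for a.e. x we get limsup_k |f_k(x) - f(x)| <= 1/j for every j, hence f_k -> f almost everywhere.
Conclusion: series converges; Borel-Cantelli yields f_k -> f a.e.


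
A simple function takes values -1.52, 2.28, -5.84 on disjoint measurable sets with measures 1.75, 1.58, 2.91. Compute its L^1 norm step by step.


Step 1: Compute |f_i|^1 for each value:
  |-1.52|^1 = 1.52
  |2.28|^1 = 2.28
  |-5.84|^1 = 5.84
Step 2: Multiply by measures and sum:
  1.52 * 1.75 = 2.66
  2.28 * 1.58 = 3.6024
  5.84 * 2.91 = 16.9944
Sum = 2.66 + 3.6024 + 16.9944 = 23.2568
Step 3: Take the p-th root:
||f||_1 = (23.2568)^(1/1) = 23.2568


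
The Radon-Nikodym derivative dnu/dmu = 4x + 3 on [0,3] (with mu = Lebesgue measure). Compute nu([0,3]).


nu(A) = integral_A (dnu/dmu) dmu = integral_0^3 (4x + 3) dx
Step 1: Antiderivative F(x) = (4/2)x^2 + 3x
Step 2: F(3) = (4/2)*3^2 + 3*3 = 18 + 9 = 27
Step 3: F(0) = (4/2)*0^2 + 3*0 = 0.0 + 0 = 0.0
Step 4: nu([0,3]) = F(3) - F(0) = 27 - 0.0 = 27


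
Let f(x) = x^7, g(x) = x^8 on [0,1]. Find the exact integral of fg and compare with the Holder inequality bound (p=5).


Step 1: Exact integral of f*g = integral(x^15, 0, 1) = 1/16
     = 0.0625
Step 2: Holder bound with p=5, q=1.25:
  ||f||_p = (integral x^35 dx)^(1/5) = (1/36)^(1/5) = 0.488359
  ||g||_q = (integral x^10 dx)^(1/1.25) = (1/11)^(1/1.25) = 0.146854
Step 3: Holder bound = ||f||_p * ||g||_q = 0.488359 * 0.146854 = 0.071718
Verification: 0.0625 <= 0.071718 (Holder holds)


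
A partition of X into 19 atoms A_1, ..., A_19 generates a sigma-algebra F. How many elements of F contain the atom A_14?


Each element of F is a union of some subset S of the 19 atoms.
The element contains A_14 iff A_14 is in S.
So we count subsets S of {A_1,...,A_19} with A_14 in S: choose freely among the other 18 atoms.
Count = 2^(19-1) = 2^18 = 262144.


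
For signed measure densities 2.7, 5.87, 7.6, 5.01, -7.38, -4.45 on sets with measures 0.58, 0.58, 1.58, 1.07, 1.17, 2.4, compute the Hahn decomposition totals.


Step 1: Compute signed measure on each set:
  Set 1: 2.7 * 0.58 = 1.566
  Set 2: 5.87 * 0.58 = 3.4046
  Set 3: 7.6 * 1.58 = 12.008
  Set 4: 5.01 * 1.07 = 5.3607
  Set 5: -7.38 * 1.17 = -8.6346
  Set 6: -4.45 * 2.4 = -10.68
Step 2: Total signed measure = (1.566) + (3.4046) + (12.008) + (5.3607) + (-8.6346) + (-10.68)
     = 3.0247
Step 3: Positive part mu+(X) = sum of positive contributions = 22.3393
Step 4: Negative part mu-(X) = |sum of negative contributions| = 19.3146


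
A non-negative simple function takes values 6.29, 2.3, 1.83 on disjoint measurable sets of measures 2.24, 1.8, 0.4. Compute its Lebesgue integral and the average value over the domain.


Step 1: Integral = sum(value_i * measure_i)
= 6.29*2.24 + 2.3*1.8 + 1.83*0.4
= 14.0896 + 4.14 + 0.732
= 18.9616
Step 2: Total measure of domain = 2.24 + 1.8 + 0.4 = 4.44
Step 3: Average value = 18.9616 / 4.44 = 4.270631


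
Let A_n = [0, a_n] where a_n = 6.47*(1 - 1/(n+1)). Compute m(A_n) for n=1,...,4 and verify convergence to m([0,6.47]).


By continuity of measure from below: if A_n increases to A, then m(A_n) -> m(A).
Here A = [0, 6.47], so m(A) = 6.47
Step 1: a_1 = 6.47*(1 - 1/2) = 3.235, m(A_1) = 3.235
Step 2: a_2 = 6.47*(1 - 1/3) = 4.3133, m(A_2) = 4.3133
Step 3: a_3 = 6.47*(1 - 1/4) = 4.8525, m(A_3) = 4.8525
Step 4: a_4 = 6.47*(1 - 1/5) = 5.176, m(A_4) = 5.176
Limit: m(A_n) -> m([0,6.47]) = 6.47


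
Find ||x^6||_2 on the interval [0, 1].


Step 1: ||f||_2 = (integral_0^1 |x^6|^2 dx)^(1/2)
     = (integral_0^1 x^12 dx)^(1/2)
Step 2: integral_0^1 x^12 dx = [x^13/(13)] from 0 to 1 = 1^13/13
     = 1/13 = 0.076923
Step 3: ||f||_2 = (0.076923)^(1/2) = 0.27735


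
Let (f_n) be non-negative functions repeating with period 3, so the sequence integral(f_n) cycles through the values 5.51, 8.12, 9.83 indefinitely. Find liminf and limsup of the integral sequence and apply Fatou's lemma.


The sequence (integral(f_n)) is periodic with period 3, repeating the values 5.51, 8.12, 9.83 indefinitely.
Step 1: For a periodic sequence, every tail (a_m, a_(m+1), ...) contains all 3 period values infinitely often.
Step 2: Hence inf of every tail = min of the period values = min(5.51, 8.12, 9.83) = 5.51.
        liminf_n integral(f_n) = sup over m of (inf of tail from m) = 5.51.
Step 3: Similarly sup of every tail = max of the period values = 9.83.
        limsup_n integral(f_n) = 9.83.
Step 4: Fatou's lemma: integral(liminf_n f_n) <= liminf_n integral(f_n) = 5.51.
        So the integral of the pointwise liminf is at most 5.51.


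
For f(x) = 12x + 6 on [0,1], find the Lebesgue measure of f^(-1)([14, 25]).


f^(-1)([14, 25]) = {x : 14 <= 12x + 6 <= 25}
Solving: (14 - 6)/12 <= x <= (25 - 6)/12
= [0.666667, 1.583333]
Intersecting with [0,1]: [0.666667, 1]
Measure = 1 - 0.666667 = 0.333333


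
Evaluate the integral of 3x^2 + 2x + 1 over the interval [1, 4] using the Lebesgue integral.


The Lebesgue integral of a Riemann-integrable function agrees with the Riemann integral.
Antiderivative F(x) = (3/3)x^3 + (2/2)x^2 + 1x
F(4) = (3/3)*4^3 + (2/2)*4^2 + 1*4
     = (3/3)*64 + (2/2)*16 + 1*4
     = 64 + 16 + 4
     = 84
F(1) = 3
Integral = F(4) - F(1) = 84 - 3 = 81


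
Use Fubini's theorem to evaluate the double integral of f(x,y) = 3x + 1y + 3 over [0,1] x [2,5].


By Fubini, integrate in x first, then y.
Step 1: Fix y, integrate over x in [0,1]:
  integral(3x + 1y + 3, x=0..1)
  = 3*(1^2 - 0^2)/2 + (1y + 3)*(1 - 0)
  = 1.5 + (1y + 3)*1
  = 1.5 + 1y + 3
  = 4.5 + 1y
Step 2: Integrate over y in [2,5]:
  integral(4.5 + 1y, y=2..5)
  = 4.5*3 + 1*(5^2 - 2^2)/2
  = 13.5 + 10.5
  = 24


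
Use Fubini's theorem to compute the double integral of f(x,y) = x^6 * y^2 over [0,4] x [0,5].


By Fubini's theorem, the double integral factors as a product of single integrals:
Step 1: integral_0^4 x^6 dx = [x^7/7] from 0 to 4
     = 4^7/7 = 2340.571429
Step 2: integral_0^5 y^2 dy = [y^3/3] from 0 to 5
     = 5^3/3 = 41.666667
Step 3: Double integral = 2340.571429 * 41.666667 = 97523.809524


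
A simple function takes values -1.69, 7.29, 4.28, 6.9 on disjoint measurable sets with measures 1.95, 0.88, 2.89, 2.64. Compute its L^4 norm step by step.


Step 1: Compute |f_i|^4 for each value:
  |-1.69|^4 = 8.157307
  |7.29|^4 = 2824.295365
  |4.28|^4 = 335.563779
  |6.9|^4 = 2266.7121
Step 2: Multiply by measures and sum:
  8.157307 * 1.95 = 15.906749
  2824.295365 * 0.88 = 2485.379921
  335.563779 * 2.89 = 969.77932
  2266.7121 * 2.64 = 5984.119944
Sum = 15.906749 + 2485.379921 + 969.77932 + 5984.119944 = 9455.185934
Step 3: Take the p-th root:
||f||_4 = (9455.185934)^(1/4) = 9.860922


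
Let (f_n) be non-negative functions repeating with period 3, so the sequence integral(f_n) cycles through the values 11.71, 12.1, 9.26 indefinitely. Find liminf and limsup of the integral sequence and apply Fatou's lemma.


The sequence (integral(f_n)) is periodic with period 3, repeating the values 11.71, 12.1, 9.26 indefinitely.
Step 1: For a periodic sequence, every tail (a_m, a_(m+1), ...) contains all 3 period values infinitely often.
Step 2: Hence inf of every tail = min of the period values = min(11.71, 12.1, 9.26) = 9.26.
        liminf_n integral(f_n) = sup over m of (inf of tail from m) = 9.26.
Step 3: Similarly sup of every tail = max of the period values = 12.1.
        limsup_n integral(f_n) = 12.1.
Step 4: Fatou's lemma: integral(liminf_n f_n) <= liminf_n integral(f_n) = 9.26.
        So the integral of the pointwise liminf is at most 9.26.


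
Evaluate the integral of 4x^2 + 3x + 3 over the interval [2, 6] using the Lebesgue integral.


The Lebesgue integral of a Riemann-integrable function agrees with the Riemann integral.
Antiderivative F(x) = (4/3)x^3 + (3/2)x^2 + 3x
F(6) = (4/3)*6^3 + (3/2)*6^2 + 3*6
     = (4/3)*216 + (3/2)*36 + 3*6
     = 288 + 54 + 18
     = 360
F(2) = 22.666667
Integral = F(6) - F(2) = 360 - 22.666667 = 337.333333


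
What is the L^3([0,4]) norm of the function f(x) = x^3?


Step 1: ||f||_3 = (integral_0^4 |x^3|^3 dx)^(1/3)
     = (integral_0^4 x^9 dx)^(1/3)
Step 2: integral_0^4 x^9 dx = [x^10/(10)] from 0 to 4 = 4^10/10
     = 1048576/10 = 104857.6
Step 3: ||f||_3 = (104857.6)^(1/3) = 47.155603


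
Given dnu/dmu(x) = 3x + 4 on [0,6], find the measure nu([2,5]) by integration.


nu(A) = integral_A (dnu/dmu) dmu = integral_2^5 (3x + 4) dx
Step 1: Antiderivative F(x) = (3/2)x^2 + 4x
Step 2: F(5) = (3/2)*5^2 + 4*5 = 37.5 + 20 = 57.5
Step 3: F(2) = (3/2)*2^2 + 4*2 = 6 + 8 = 14
Step 4: nu([2,5]) = F(5) - F(2) = 57.5 - 14 = 43.5


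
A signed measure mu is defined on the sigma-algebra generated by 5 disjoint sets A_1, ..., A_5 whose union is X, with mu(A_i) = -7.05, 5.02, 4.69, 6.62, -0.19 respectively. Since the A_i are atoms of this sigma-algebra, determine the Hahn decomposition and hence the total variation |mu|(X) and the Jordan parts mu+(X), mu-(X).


Step 1: Every measurable set is a union of atoms (the cells / points), so a Hahn decomposition is
  obtained by grouping atoms by sign: P = union of atoms with mu > 0, N = union of the remaining atoms.
  Atoms in P (indices): 2, 3, 4;  atoms in N (indices): 1, 5
  Positive values: 5.02, 4.69, 6.62
  Negative values: -7.05, -0.19
Step 2: mu+(X) = mu(P) = sum of positive atom values = 16.33
Step 3: mu-(X) = -mu(N) = sum of |negative atom values| = 7.24
Step 4: |mu|(X) = mu+(X) + mu-(X) = 16.33 + 7.24 = 23.57


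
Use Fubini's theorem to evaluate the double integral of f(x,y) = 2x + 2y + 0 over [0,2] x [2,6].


By Fubini, integrate in x first, then y.
Step 1: Fix y, integrate over x in [0,2]:
  integral(2x + 2y + 0, x=0..2)
  = 2*(2^2 - 0^2)/2 + (2y + 0)*(2 - 0)
  = 4 + (2y + 0)*2
  = 4 + 4y + 0
  = 4 + 4y
Step 2: Integrate over y in [2,6]:
  integral(4 + 4y, y=2..6)
  = 4*4 + 4*(6^2 - 2^2)/2
  = 16 + 64
  = 80


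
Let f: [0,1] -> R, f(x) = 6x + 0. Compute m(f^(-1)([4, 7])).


f^(-1)([4, 7]) = {x : 4 <= 6x + 0 <= 7}
Solving: (4 - 0)/6 <= x <= (7 - 0)/6
= [0.666667, 1.166667]
Intersecting with [0,1]: [0.666667, 1]
Measure = 1 - 0.666667 = 0.333333


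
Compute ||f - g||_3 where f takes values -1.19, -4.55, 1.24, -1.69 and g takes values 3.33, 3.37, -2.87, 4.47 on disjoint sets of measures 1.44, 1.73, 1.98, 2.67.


Step 1: Compute differences f_i - g_i:
  -1.19 - 3.33 = -4.52
  -4.55 - 3.37 = -7.92
  1.24 - -2.87 = 4.11
  -1.69 - 4.47 = -6.16
Step 2: Compute |diff|^3 * measure for each set:
  |-4.52|^3 * 1.44 = 92.345408 * 1.44 = 132.977388
  |-7.92|^3 * 1.73 = 496.793088 * 1.73 = 859.452042
  |4.11|^3 * 1.98 = 69.426531 * 1.98 = 137.464531
  |-6.16|^3 * 2.67 = 233.744896 * 2.67 = 624.098872
Step 3: Sum = 1753.992833
Step 4: ||f-g||_3 = (1753.992833)^(1/3) = 12.059869


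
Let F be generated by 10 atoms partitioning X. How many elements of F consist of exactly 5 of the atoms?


Each element of F is a union of some subset of the 10 atoms.
Elements that are unions of exactly 5 atoms correspond to 5-element subsets of the 10 atoms.
Count = C(10, 5) = 10! / (5! * 5!) = 252.


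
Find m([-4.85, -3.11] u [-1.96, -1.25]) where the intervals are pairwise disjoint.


For pairwise disjoint intervals, m(union) = sum of lengths.
= (-3.11 - -4.85) + (-1.25 - -1.96)
= 1.74 + 0.71
= 2.45


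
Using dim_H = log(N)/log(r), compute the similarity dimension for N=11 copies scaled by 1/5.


For a self-similar set with N copies scaled by 1/r:
dim_H = log(N)/log(r) = log(11)/log(5)
= 2.397895/1.609438
= 1.489896
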